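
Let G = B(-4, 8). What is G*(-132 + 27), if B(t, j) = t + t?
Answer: 840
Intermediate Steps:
B(t, j) = 2*t
G = -8 (G = 2*(-4) = -8)
G*(-132 + 27) = -8*(-132 + 27) = -8*(-105) = 840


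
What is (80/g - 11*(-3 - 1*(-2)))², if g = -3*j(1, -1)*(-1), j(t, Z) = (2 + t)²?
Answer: 142129/729 ≈ 194.96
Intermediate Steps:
g = 27 (g = -3*(2 + 1)²*(-1) = -3*3²*(-1) = -3*9*(-1) = -27*(-1) = 27)
(80/g - 11*(-3 - 1*(-2)))² = (80/27 - 11*(-3 - 1*(-2)))² = (80*(1/27) - 11*(-3 + 2))² = (80/27 - 11*(-1))² = (80/27 + 11)² = (377/27)² = 142129/729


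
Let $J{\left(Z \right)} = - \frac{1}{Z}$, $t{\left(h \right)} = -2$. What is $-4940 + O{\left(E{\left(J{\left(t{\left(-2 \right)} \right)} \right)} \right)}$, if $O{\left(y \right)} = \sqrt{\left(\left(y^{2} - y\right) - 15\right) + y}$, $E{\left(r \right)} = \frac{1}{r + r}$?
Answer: $-4940 + i \sqrt{14} \approx -4940.0 + 3.7417 i$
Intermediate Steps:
$E{\left(r \right)} = \frac{1}{2 r}$
$O{\left(y \right)} = \sqrt{-15 + y^{2}}$ ($O{\left(y \right)} = \sqrt{\left(-15 + y^{2} - y\right) + y} = \sqrt{-15 + y^{2}}$)
$-4940 + O{\left(E{\left(J{\left(t{\left(-2 \right)} \right)} \right)} \right)} = -4940 + \sqrt{-15 + \left(\frac{1}{2 \left(- \frac{1}{-2}\right)}\right)^{2}} = -4940 + \sqrt{-15 + \left(\frac{1}{2 \left(\left(-1\right) \left(- \frac{1}{2}\right)\right)}\right)^{2}} = -4940 + \sqrt{-15 + \left(\frac{\frac{1}{\frac{1}{2}}}{2}\right)^{2}} = -4940 + \sqrt{-15 + \left(\frac{1}{2} \cdot 2\right)^{2}} = -4940 + \sqrt{-15 + 1^{2}} = -4940 + \sqrt{-15 + 1} = -4940 + \sqrt{-14} = -4940 + i \sqrt{14}$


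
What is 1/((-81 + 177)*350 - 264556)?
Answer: -1/230956 ≈ -4.3298e-6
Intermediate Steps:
1/((-81 + 177)*350 - 264556) = 1/(96*350 - 264556) = 1/(33600 - 264556) = 1/(-230956) = -1/230956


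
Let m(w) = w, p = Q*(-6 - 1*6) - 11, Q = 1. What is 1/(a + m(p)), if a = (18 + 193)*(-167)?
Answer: -1/35260 ≈ -2.8361e-5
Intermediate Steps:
p = -23 (p = 1*(-6 - 1*6) - 11 = 1*(-6 - 6) - 11 = 1*(-12) - 11 = -12 - 11 = -23)
a = -35237 (a = 211*(-167) = -35237)
1/(a + m(p)) = 1/(-35237 - 23) = 1/(-35260) = -1/35260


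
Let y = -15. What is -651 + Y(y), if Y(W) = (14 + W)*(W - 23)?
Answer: -613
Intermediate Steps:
Y(W) = (-23 + W)*(14 + W) (Y(W) = (14 + W)*(-23 + W) = (-23 + W)*(14 + W))
-651 + Y(y) = -651 + (-322 + (-15)² - 9*(-15)) = -651 + (-322 + 225 + 135) = -651 + 38 = -613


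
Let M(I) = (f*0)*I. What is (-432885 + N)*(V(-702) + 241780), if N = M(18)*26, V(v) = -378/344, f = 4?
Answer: -18001943056335/172 ≈ -1.0466e+11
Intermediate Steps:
V(v) = -189/172 (V(v) = -378*1/344 = -189/172)
M(I) = 0 (M(I) = (4*0)*I = 0*I = 0)
N = 0 (N = 0*26 = 0)
(-432885 + N)*(V(-702) + 241780) = (-432885 + 0)*(-189/172 + 241780) = -432885*41585971/172 = -18001943056335/172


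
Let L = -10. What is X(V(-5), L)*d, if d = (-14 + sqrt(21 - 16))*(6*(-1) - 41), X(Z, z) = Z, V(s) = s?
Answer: -3290 + 235*sqrt(5) ≈ -2764.5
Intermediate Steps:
d = 658 - 47*sqrt(5) (d = (-14 + sqrt(5))*(-6 - 41) = (-14 + sqrt(5))*(-47) = 658 - 47*sqrt(5) ≈ 552.90)
X(V(-5), L)*d = -5*(658 - 47*sqrt(5)) = -3290 + 235*sqrt(5)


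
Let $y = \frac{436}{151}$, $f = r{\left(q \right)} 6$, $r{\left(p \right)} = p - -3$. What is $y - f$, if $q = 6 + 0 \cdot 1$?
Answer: $- \frac{7718}{151} \approx -51.113$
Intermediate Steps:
$q = 6$ ($q = 6 + 0 = 6$)
$r{\left(p \right)} = 3 + p$ ($r{\left(p \right)} = p + 3 = 3 + p$)
$f = 54$ ($f = \left(3 + 6\right) 6 = 9 \cdot 6 = 54$)
$y = \frac{436}{151}$ ($y = 436 \cdot \frac{1}{151} = \frac{436}{151} \approx 2.8874$)
$y - f = \frac{436}{151} - 54 = - \frac{7718}{151}$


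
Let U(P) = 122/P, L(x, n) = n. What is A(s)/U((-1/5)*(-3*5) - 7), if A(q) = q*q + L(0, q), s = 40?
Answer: -3280/61 ≈ -53.771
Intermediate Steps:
A(q) = q + q**2 (A(q) = q*q + q = q**2 + q = q + q**2)
A(s)/U((-1/5)*(-3*5) - 7) = (40*(1 + 40))/((122/((-1/5)*(-3*5) - 7))) = (40*41)/((122/(-1*1/5*(-15) - 7))) = 1640/((122/(-1/5*(-15) - 7))) = 1640/((122/(3 - 7))) = 1640/((122/(-4))) = 1640/((122*(-1/4))) = 1640/(-61/2) = 1640*(-2/61) = -3280/61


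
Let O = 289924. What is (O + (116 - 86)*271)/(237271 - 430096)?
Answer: -298054/192825 ≈ -1.5457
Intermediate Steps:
(O + (116 - 86)*271)/(237271 - 430096) = (289924 + (116 - 86)*271)/(237271 - 430096) = (289924 + 30*271)/(-192825) = (289924 + 8130)*(-1/192825) = 298054*(-1/192825) = -298054/192825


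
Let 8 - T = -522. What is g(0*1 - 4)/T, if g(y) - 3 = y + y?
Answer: -1/106 ≈ -0.0094340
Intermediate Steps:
T = 530 (T = 8 - 1*(-522) = 8 + 522 = 530)
g(y) = 3 + 2*y (g(y) = 3 + (y + y) = 3 + 2*y)
g(0*1 - 4)/T = (3 + 2*(0*1 - 4))/530 = (3 + 2*(0 - 4))*(1/530) = (3 + 2*(-4))*(1/530) = (3 - 8)*(1/530) = -5*1/530 = -1/106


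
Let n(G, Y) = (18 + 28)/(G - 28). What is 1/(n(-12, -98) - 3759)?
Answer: -20/75203 ≈ -0.00026595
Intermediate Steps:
n(G, Y) = 46/(-28 + G)
1/(n(-12, -98) - 3759) = 1/(46/(-28 - 12) - 3759) = 1/(46/(-40) - 3759) = 1/(46*(-1/40) - 3759) = 1/(-23/20 - 3759) = 1/(-75203/20) = -20/75203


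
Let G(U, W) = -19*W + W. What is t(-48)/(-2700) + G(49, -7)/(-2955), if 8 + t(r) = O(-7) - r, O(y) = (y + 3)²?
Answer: -8428/132975 ≈ -0.063380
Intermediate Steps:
O(y) = (3 + y)²
G(U, W) = -18*W
t(r) = 8 - r (t(r) = -8 + ((3 - 7)² - r) = -8 + ((-4)² - r) = -8 + (16 - r) = 8 - r)
t(-48)/(-2700) + G(49, -7)/(-2955) = (8 - 1*(-48))/(-2700) - 18*(-7)/(-2955) = (8 + 48)*(-1/2700) + 126*(-1/2955) = 56*(-1/2700) - 42/985 = -14/675 - 42/985 = -8428/132975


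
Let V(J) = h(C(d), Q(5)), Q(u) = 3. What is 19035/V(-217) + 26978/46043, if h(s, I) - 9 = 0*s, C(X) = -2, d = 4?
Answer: 2375803/1123 ≈ 2115.6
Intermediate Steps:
h(s, I) = 9 (h(s, I) = 9 + 0*s = 9 + 0 = 9)
V(J) = 9
19035/V(-217) + 26978/46043 = 19035/9 + 26978/46043 = 19035*(⅑) + 26978*(1/46043) = 2115 + 658/1123 = 2375803/1123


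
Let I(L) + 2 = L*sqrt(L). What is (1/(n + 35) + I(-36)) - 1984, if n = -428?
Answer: -780499/393 - 216*I ≈ -1986.0 - 216.0*I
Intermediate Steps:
I(L) = -2 + L**(3/2) (I(L) = -2 + L*sqrt(L) = -2 + L**(3/2))
(1/(n + 35) + I(-36)) - 1984 = (1/(-428 + 35) + (-2 + (-36)**(3/2))) - 1984 = (1/(-393) + (-2 - 216*I)) - 1984 = (-1/393 + (-2 - 216*I)) - 1984 = (-787/393 - 216*I) - 1984 = -780499/393 - 216*I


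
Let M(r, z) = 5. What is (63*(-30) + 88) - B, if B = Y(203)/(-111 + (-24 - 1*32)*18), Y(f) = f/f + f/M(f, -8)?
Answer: -10081982/5595 ≈ -1802.0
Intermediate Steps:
Y(f) = 1 + f/5 (Y(f) = f/f + f/5 = 1 + f*(1/5) = 1 + f/5)
B = -208/5595 (B = (1 + (1/5)*203)/(-111 + (-24 - 1*32)*18) = (1 + 203/5)/(-111 + (-24 - 32)*18) = 208/(5*(-111 - 56*18)) = 208/(5*(-111 - 1008)) = (208/5)/(-1119) = (208/5)*(-1/1119) = -208/5595 ≈ -0.037176)
(63*(-30) + 88) - B = (63*(-30) + 88) - 1*(-208/5595) = (-1890 + 88) + 208/5595 = -1802 + 208/5595 = -10081982/5595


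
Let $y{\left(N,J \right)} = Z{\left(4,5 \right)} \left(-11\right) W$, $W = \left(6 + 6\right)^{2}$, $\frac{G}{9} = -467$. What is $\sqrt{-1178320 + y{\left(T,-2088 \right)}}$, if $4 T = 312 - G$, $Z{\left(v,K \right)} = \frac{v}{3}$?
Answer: $4 i \sqrt{73777} \approx 1086.5 i$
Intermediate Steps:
$G = -4203$ ($G = 9 \left(-467\right) = -4203$)
$Z{\left(v,K \right)} = \frac{v}{3}$ ($Z{\left(v,K \right)} = v \frac{1}{3} = \frac{v}{3}$)
$W = 144$ ($W = 12^{2} = 144$)
$T = \frac{4515}{4}$ ($T = \frac{312 - -4203}{4} = \frac{312 + 4203}{4} = \frac{1}{4} \cdot 4515 = \frac{4515}{4} \approx 1128.8$)
$y{\left(N,J \right)} = -2112$ ($y{\left(N,J \right)} = \frac{1}{3} \cdot 4 \left(-11\right) 144 = \frac{4}{3} \left(-11\right) 144 = \left(- \frac{44}{3}\right) 144 = -2112$)
$\sqrt{-1178320 + y{\left(T,-2088 \right)}} = \sqrt{-1178320 - 2112} = \sqrt{-1180432} = 4 i \sqrt{73777}$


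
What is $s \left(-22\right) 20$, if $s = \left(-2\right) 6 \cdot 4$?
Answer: $21120$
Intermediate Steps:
$s = -48$ ($s = \left(-12\right) 4 = -48$)
$s \left(-22\right) 20 = \left(-48\right) \left(-22\right) 20 = 1056 \cdot 20 = 21120$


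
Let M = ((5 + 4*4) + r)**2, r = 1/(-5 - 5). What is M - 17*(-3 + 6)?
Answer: 38581/100 ≈ 385.81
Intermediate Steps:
r = -1/10 (r = 1/(-10) = -1/10 ≈ -0.10000)
M = 43681/100 (M = ((5 + 4*4) - 1/10)**2 = ((5 + 16) - 1/10)**2 = (21 - 1/10)**2 = (209/10)**2 = 43681/100 ≈ 436.81)
M - 17*(-3 + 6) = 43681/100 - 17*(-3 + 6) = 43681/100 - 17*3 = 43681/100 - 51 = 38581/100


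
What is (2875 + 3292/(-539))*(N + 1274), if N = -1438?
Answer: -253598612/539 ≈ -4.7050e+5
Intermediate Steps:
(2875 + 3292/(-539))*(N + 1274) = (2875 + 3292/(-539))*(-1438 + 1274) = (2875 + 3292*(-1/539))*(-164) = (2875 - 3292/539)*(-164) = (1546333/539)*(-164) = -253598612/539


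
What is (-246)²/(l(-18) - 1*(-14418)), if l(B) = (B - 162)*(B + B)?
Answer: 3362/1161 ≈ 2.8958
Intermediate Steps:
l(B) = 2*B*(-162 + B) (l(B) = (-162 + B)*(2*B) = 2*B*(-162 + B))
(-246)²/(l(-18) - 1*(-14418)) = (-246)²/(2*(-18)*(-162 - 18) - 1*(-14418)) = 60516/(2*(-18)*(-180) + 14418) = 60516/(6480 + 14418) = 60516/20898 = 60516*(1/20898) = 3362/1161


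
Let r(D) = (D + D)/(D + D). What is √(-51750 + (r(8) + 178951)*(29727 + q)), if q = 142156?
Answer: √30758754866 ≈ 1.7538e+5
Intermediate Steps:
r(D) = 1 (r(D) = (2*D)/((2*D)) = (2*D)*(1/(2*D)) = 1)
√(-51750 + (r(8) + 178951)*(29727 + q)) = √(-51750 + (1 + 178951)*(29727 + 142156)) = √(-51750 + 178952*171883) = √(-51750 + 30758806616) = √30758754866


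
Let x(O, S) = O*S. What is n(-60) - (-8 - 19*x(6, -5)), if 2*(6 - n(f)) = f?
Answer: -526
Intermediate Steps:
n(f) = 6 - f/2
n(-60) - (-8 - 19*x(6, -5)) = (6 - ½*(-60)) - (-8 - 114*(-5)) = (6 + 30) - (-8 - 19*(-30)) = 36 - (-8 + 570) = 36 - 1*562 = 36 - 562 = -526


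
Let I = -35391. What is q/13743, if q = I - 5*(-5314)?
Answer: -8821/13743 ≈ -0.64185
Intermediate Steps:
q = -8821 (q = -35391 - 5*(-5314) = -35391 + 26570 = -8821)
q/13743 = -8821/13743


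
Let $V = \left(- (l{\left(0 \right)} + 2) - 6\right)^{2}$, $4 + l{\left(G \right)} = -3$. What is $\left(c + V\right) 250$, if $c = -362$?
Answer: $-90250$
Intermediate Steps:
$l{\left(G \right)} = -7$ ($l{\left(G \right)} = -4 - 3 = -7$)
$V = 1$ ($V = \left(- (-7 + 2) - 6\right)^{2} = \left(\left(-1\right) \left(-5\right) - 6\right)^{2} = \left(5 - 6\right)^{2} = \left(-1\right)^{2} = 1$)
$\left(c + V\right) 250 = \left(-362 + 1\right) 250 = \left(-361\right) 250 = -90250$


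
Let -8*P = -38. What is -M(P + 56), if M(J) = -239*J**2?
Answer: 14112711/16 ≈ 8.8204e+5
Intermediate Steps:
P = 19/4 (P = -1/8*(-38) = 19/4 ≈ 4.7500)
-M(P + 56) = -(-239)*(19/4 + 56)**2 = -(-239)*(243/4)**2 = -(-239)*59049/16 = -1*(-14112711/16) = 14112711/16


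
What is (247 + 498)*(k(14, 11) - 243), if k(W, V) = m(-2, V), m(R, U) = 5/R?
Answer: -365795/2 ≈ -1.8290e+5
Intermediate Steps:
k(W, V) = -5/2 (k(W, V) = 5/(-2) = 5*(-1/2) = -5/2)
(247 + 498)*(k(14, 11) - 243) = (247 + 498)*(-5/2 - 243) = 745*(-491/2) = -365795/2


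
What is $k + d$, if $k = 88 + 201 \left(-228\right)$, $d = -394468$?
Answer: $-440208$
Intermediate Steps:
$k = -45740$ ($k = 88 - 45828 = -45740$)
$k + d = -45740 - 394468 = -440208$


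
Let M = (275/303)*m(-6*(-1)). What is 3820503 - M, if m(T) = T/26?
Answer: 5016320164/1313 ≈ 3.8205e+6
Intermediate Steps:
m(T) = T/26 (m(T) = T*(1/26) = T/26)
M = 275/1313 (M = (275/303)*((-6*(-1))/26) = (275*(1/303))*((1/26)*6) = (275/303)*(3/13) = 275/1313 ≈ 0.20944)
3820503 - M = 3820503 - 1*275/1313 = 3820503 - 275/1313 = 5016320164/1313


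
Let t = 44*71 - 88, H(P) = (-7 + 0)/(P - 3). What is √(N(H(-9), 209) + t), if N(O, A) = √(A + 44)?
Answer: √(3036 + √253) ≈ 55.244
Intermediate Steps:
H(P) = -7/(-3 + P)
N(O, A) = √(44 + A)
t = 3036 (t = 3124 - 88 = 3036)
√(N(H(-9), 209) + t) = √(√(44 + 209) + 3036) = √(√253 + 3036) = √(3036 + √253)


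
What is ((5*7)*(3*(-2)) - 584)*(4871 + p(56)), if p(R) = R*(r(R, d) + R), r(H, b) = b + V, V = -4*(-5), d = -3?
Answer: -7113446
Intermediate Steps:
V = 20
r(H, b) = 20 + b (r(H, b) = b + 20 = 20 + b)
p(R) = R*(17 + R) (p(R) = R*((20 - 3) + R) = R*(17 + R))
((5*7)*(3*(-2)) - 584)*(4871 + p(56)) = ((5*7)*(3*(-2)) - 584)*(4871 + 56*(17 + 56)) = (35*(-6) - 584)*(4871 + 56*73) = (-210 - 584)*(4871 + 4088) = -794*8959 = -7113446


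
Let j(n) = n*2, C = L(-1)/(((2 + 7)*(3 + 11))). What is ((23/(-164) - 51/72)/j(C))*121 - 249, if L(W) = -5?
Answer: 342675/328 ≈ 1044.7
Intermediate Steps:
C = -5/126 (C = -5*1/((2 + 7)*(3 + 11)) = -5/(9*14) = -5/126 ≈ -0.039683)
j(n) = 2*n
((23/(-164) - 51/72)/j(C))*121 - 249 = ((23/(-164) - 51/72)/((2*(-5/126))))*121 - 249 = ((23*(-1/164) - 51*1/72)/(-5/63))*121 - 249 = ((-23/164 - 17/24)*(-63/5))*121 - 249 = -835/984*(-63/5)*121 - 249 = (3507/328)*121 - 249 = 424347/328 - 249 = 342675/328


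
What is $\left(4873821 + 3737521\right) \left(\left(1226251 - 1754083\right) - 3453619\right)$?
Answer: $-34285636217242$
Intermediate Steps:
$\left(4873821 + 3737521\right) \left(\left(1226251 - 1754083\right) - 3453619\right) = 8611342 \left(\left(1226251 - 1754083\right) - 3453619\right) = 8611342 \left(-527832 - 3453619\right) = 8611342 \left(-3981451\right) = -34285636217242$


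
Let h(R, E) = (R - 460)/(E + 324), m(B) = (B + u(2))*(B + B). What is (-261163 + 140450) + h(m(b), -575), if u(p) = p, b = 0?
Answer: -30298503/251 ≈ -1.2071e+5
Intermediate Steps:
m(B) = 2*B*(2 + B) (m(B) = (B + 2)*(B + B) = (2 + B)*(2*B) = 2*B*(2 + B))
h(R, E) = (-460 + R)/(324 + E)
(-261163 + 140450) + h(m(b), -575) = (-261163 + 140450) + (-460 + 2*0*(2 + 0))/(324 - 575) = -120713 + (-460 + 2*0*2)/(-251) = -120713 - (-460 + 0)/251 = -120713 - 1/251*(-460) = -120713 + 460/251 = -30298503/251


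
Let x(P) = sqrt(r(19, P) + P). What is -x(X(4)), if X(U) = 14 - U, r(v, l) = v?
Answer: -sqrt(29) ≈ -5.3852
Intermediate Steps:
x(P) = sqrt(19 + P)
-x(X(4)) = -sqrt(19 + (14 - 1*4)) = -sqrt(19 + (14 - 4)) = -sqrt(19 + 10) = -sqrt(29)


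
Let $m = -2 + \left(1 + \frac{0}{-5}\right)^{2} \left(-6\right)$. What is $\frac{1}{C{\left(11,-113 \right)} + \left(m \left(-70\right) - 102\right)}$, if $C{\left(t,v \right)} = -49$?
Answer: $\frac{1}{409} \approx 0.002445$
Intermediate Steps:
$m = -8$ ($m = -2 + \left(1 + 0 \left(- \frac{1}{5}\right)\right)^{2} \left(-6\right) = -2 + \left(1 + 0\right)^{2} \left(-6\right) = -2 + 1^{2} \left(-6\right) = -2 + 1 \left(-6\right) = -2 - 6 = -8$)
$\frac{1}{C{\left(11,-113 \right)} + \left(m \left(-70\right) - 102\right)} = \frac{1}{-49 - -458} = \frac{1}{-49 + \left(560 - 102\right)} = \frac{1}{-49 + 458} = \frac{1}{409}$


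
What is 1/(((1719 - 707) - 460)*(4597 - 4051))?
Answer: 1/301392 ≈ 3.3179e-6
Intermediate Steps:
1/(((1719 - 707) - 460)*(4597 - 4051)) = 1/((1012 - 460)*546) = 1/(552*546) = 1/301392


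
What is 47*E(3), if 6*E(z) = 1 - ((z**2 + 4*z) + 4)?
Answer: -188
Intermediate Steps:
E(z) = -1/2 - 2*z/3 - z**2/6 (E(z) = (1 - ((z**2 + 4*z) + 4))/6 = (1 - (4 + z**2 + 4*z))/6 = (1 + (-4 - z**2 - 4*z))/6 = (-3 - z**2 - 4*z)/6 = -1/2 - 2*z/3 - z**2/6)
47*E(3) = 47*(-1/2 - 2/3*3 - 1/6*3**2) = 47*(-1/2 - 2 - 1/6*9) = 47*(-1/2 - 2 - 3/2) = 47*(-4) = -188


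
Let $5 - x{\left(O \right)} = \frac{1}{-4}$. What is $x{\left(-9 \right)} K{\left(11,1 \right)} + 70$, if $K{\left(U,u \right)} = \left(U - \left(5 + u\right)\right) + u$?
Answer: $\frac{203}{2} \approx 101.5$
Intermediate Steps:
$x{\left(O \right)} = \frac{21}{4}$ ($x{\left(O \right)} = 5 - \frac{1}{-4} = 5 - - \frac{1}{4} = 5 + \frac{1}{4} = \frac{21}{4}$)
$K{\left(U,u \right)} = -5 + U$ ($K{\left(U,u \right)} = \left(-5 + U - u\right) + u = -5 + U$)
$x{\left(-9 \right)} K{\left(11,1 \right)} + 70 = \frac{21 \left(-5 + 11\right)}{4} + 70 = \frac{21}{4} \cdot 6 + 70 = \frac{63}{2} + 70 = \frac{203}{2}$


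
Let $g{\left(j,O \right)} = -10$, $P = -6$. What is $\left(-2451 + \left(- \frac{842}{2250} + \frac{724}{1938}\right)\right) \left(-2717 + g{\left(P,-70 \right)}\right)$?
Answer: $\frac{269861604474}{40375} \approx 6.6839 \cdot 10^{6}$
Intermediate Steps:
$\left(-2451 + \left(- \frac{842}{2250} + \frac{724}{1938}\right)\right) \left(-2717 + g{\left(P,-70 \right)}\right) = \left(-2451 + \left(- \frac{842}{2250} + \frac{724}{1938}\right)\right) \left(-2717 - 10\right) = \left(-2451 + \left(\left(-842\right) \frac{1}{2250} + 724 \cdot \frac{1}{1938}\right)\right) \left(-2727\right) = \left(-2451 + \left(- \frac{421}{1125} + \frac{362}{969}\right)\right) \left(-2727\right) = \left(-2451 - \frac{233}{363375}\right) \left(-2727\right) = \left(- \frac{890632358}{363375}\right) \left(-2727\right) = \frac{269861604474}{40375}$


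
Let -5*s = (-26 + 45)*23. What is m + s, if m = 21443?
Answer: 106778/5 ≈ 21356.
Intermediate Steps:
s = -437/5 (s = -(-26 + 45)*23/5 = -19*23/5 = -⅕*437 = -437/5 ≈ -87.400)
m + s = 21443 - 437/5 = 106778/5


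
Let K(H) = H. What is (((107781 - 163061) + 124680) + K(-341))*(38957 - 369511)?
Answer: -22827728686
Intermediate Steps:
(((107781 - 163061) + 124680) + K(-341))*(38957 - 369511) = (((107781 - 163061) + 124680) - 341)*(38957 - 369511) = ((-55280 + 124680) - 341)*(-330554) = (69400 - 341)*(-330554) = 69059*(-330554) = -22827728686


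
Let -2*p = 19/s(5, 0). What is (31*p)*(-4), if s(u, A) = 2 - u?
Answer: -1178/3 ≈ -392.67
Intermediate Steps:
p = 19/6 (p = -19/(2*(2 - 1*5)) = -19/(2*(2 - 5)) = -19/(2*(-3)) = -19*(-1)/(2*3) = -1/2*(-19/3) = 19/6 ≈ 3.1667)
(31*p)*(-4) = (31*(19/6))*(-4) = (589/6)*(-4) = -1178/3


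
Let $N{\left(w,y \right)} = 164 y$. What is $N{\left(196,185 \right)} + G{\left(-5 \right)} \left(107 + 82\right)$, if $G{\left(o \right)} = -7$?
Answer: $29017$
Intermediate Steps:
$N{\left(196,185 \right)} + G{\left(-5 \right)} \left(107 + 82\right) = 164 \cdot 185 - 7 \left(107 + 82\right) = 30340 - 1323 = 29017$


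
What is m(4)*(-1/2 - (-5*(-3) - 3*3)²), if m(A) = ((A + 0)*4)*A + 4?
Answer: -2482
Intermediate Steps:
m(A) = 4 + 4*A² (m(A) = (A*4)*A + 4 = (4*A)*A + 4 = 4*A² + 4 = 4 + 4*A²)
m(4)*(-1/2 - (-5*(-3) - 3*3)²) = (4 + 4*4²)*(-1/2 - (-5*(-3) - 3*3)²) = (4 + 4*16)*(-1*½ - (15 - 9)²) = (4 + 64)*(-½ - 1*6²) = 68*(-½ - 1*36) = 68*(-½ - 36) = 68*(-73/2) = -2482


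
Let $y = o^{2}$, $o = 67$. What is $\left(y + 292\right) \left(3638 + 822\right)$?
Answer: $21323260$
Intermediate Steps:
$y = 4489$ ($y = 67^{2} = 4489$)
$\left(y + 292\right) \left(3638 + 822\right) = \left(4489 + 292\right) \left(3638 + 822\right) = 4781 \cdot 4460 = 21323260$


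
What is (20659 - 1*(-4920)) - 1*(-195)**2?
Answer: -12446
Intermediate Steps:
(20659 - 1*(-4920)) - 1*(-195)**2 = (20659 + 4920) - 1*38025 = 25579 - 38025 = -12446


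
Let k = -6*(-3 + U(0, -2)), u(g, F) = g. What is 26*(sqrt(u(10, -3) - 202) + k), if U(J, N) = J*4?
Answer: 468 + 208*I*sqrt(3) ≈ 468.0 + 360.27*I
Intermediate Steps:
U(J, N) = 4*J
k = 18 (k = -6*(-3 + 4*0) = -6*(-3 + 0) = -6*(-3) = 18)
26*(sqrt(u(10, -3) - 202) + k) = 26*(sqrt(10 - 202) + 18) = 26*(sqrt(-192) + 18) = 26*(8*I*sqrt(3) + 18) = 26*(18 + 8*I*sqrt(3)) = 468 + 208*I*sqrt(3)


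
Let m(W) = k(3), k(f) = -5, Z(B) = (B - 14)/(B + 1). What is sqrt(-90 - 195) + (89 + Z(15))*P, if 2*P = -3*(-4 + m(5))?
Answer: 38475/32 + I*sqrt(285) ≈ 1202.3 + 16.882*I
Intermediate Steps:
Z(B) = (-14 + B)/(1 + B)
m(W) = -5
P = 27/2 (P = (-3*(-4 - 5))/2 = (-3*(-9))/2 = (1/2)*27 = 27/2 ≈ 13.500)
sqrt(-90 - 195) + (89 + Z(15))*P = sqrt(-90 - 195) + (89 + (-14 + 15)/(1 + 15))*(27/2) = sqrt(-285) + (89 + 1/16)*(27/2) = I*sqrt(285) + (89 + (1/16)*1)*(27/2) = I*sqrt(285) + (89 + 1/16)*(27/2) = I*sqrt(285) + (1425/16)*(27/2) = I*sqrt(285) + 38475/32 = 38475/32 + I*sqrt(285)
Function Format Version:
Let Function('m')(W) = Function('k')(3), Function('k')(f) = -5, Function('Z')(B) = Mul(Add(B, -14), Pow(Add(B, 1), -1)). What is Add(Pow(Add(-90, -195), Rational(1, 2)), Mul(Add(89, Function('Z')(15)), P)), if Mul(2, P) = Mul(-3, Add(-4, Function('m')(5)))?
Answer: Add(Rational(38475, 32), Mul(I, Pow(285, Rational(1, 2)))) ≈ Add(1202.3, Mul(16.882, I))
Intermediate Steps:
Function('Z')(B) = Mul(Pow(Add(1, B), -1), Add(-14, B)) (Function('Z')(B) = Mul(Add(-14, B), Pow(Add(1, B), -1)) = Mul(Pow(Add(1, B), -1), Add(-14, B)))
Function('m')(W) = -5
P = Rational(27, 2) (P = Mul(Rational(1, 2), Mul(-3, Add(-4, -5))) = Mul(Rational(1, 2), Mul(-3, -9)) = Mul(Rational(1, 2), 27) = Rational(27, 2) ≈ 13.500)
Add(Pow(Add(-90, -195), Rational(1, 2)), Mul(Add(89, Function('Z')(15)), P)) = Add(Pow(Add(-90, -195), Rational(1, 2)), Mul(Add(89, Mul(Pow(Add(1, 15), -1), Add(-14, 15))), Rational(27, 2))) = Add(Pow(-285, Rational(1, 2)), Mul(Add(89, Mul(Pow(16, -1), 1)), Rational(27, 2))) = Add(Mul(I, Pow(285, Rational(1, 2))), Mul(Add(89, Mul(Rational(1, 16), 1)), Rational(27, 2))) = Add(Mul(I, Pow(285, Rational(1, 2))), Mul(Add(89, Rational(1, 16)), Rational(27, 2))) = Add(Mul(I, Pow(285, Rational(1, 2))), Mul(Rational(1425, 16), Rational(27, 2))) = Add(Mul(I, Pow(285, Rational(1, 2))), Rational(38475, 32)) = Add(Rational(38475, 32), Mul(I, Pow(285, Rational(1, 2))))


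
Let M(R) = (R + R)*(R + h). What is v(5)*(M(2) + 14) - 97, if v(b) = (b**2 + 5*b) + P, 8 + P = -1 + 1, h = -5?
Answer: -13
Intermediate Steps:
P = -8 (P = -8 + (-1 + 1) = -8 + 0 = -8)
M(R) = 2*R*(-5 + R) (M(R) = (R + R)*(R - 5) = (2*R)*(-5 + R) = 2*R*(-5 + R))
v(b) = -8 + b**2 + 5*b (v(b) = (b**2 + 5*b) - 8 = -8 + b**2 + 5*b)
v(5)*(M(2) + 14) - 97 = (-8 + 5**2 + 5*5)*(2*2*(-5 + 2) + 14) - 97 = (-8 + 25 + 25)*(2*2*(-3) + 14) - 97 = 42*(-12 + 14) - 97 = 42*2 - 97 = 84 - 97 = -13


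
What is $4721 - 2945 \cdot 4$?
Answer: $-7059$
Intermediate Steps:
$4721 - 2945 \cdot 4 = 4721 - 11780 = -7059$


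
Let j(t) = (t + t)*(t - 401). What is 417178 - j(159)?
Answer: 494134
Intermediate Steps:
j(t) = 2*t*(-401 + t) (j(t) = (2*t)*(-401 + t) = 2*t*(-401 + t))
417178 - j(159) = 417178 - 2*159*(-401 + 159) = 417178 - 2*159*(-242) = 417178 - 1*(-76956) = 417178 + 76956 = 494134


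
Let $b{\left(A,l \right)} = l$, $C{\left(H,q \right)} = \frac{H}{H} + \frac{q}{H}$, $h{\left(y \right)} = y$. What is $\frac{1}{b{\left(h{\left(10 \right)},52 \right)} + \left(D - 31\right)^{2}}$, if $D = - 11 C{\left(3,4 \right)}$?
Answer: $\frac{9}{29368} \approx 0.00030646$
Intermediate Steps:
$C{\left(H,q \right)} = 1 + \frac{q}{H}$
$D = - \frac{77}{3}$ ($D = - 11 \frac{3 + 4}{3} = - 11 \cdot \frac{1}{3} \cdot 7 = \left(-11\right) \frac{7}{3} = - \frac{77}{3} \approx -25.667$)
$\frac{1}{b{\left(h{\left(10 \right)},52 \right)} + \left(D - 31\right)^{2}} = \frac{1}{52 + \left(- \frac{77}{3} - 31\right)^{2}} = \frac{1}{52 + \left(- \frac{170}{3}\right)^{2}} = \frac{1}{52 + \frac{28900}{9}} = \frac{1}{\frac{29368}{9}} = \frac{9}{29368}$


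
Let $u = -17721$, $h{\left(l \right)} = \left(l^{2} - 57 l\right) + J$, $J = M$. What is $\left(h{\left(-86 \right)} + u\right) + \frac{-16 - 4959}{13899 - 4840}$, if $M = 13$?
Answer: $- \frac{49014165}{9059} \approx -5410.5$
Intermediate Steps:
$J = 13$
$h{\left(l \right)} = 13 + l^{2} - 57 l$ ($h{\left(l \right)} = \left(l^{2} - 57 l\right) + 13 = 13 + l^{2} - 57 l$)
$\left(h{\left(-86 \right)} + u\right) + \frac{-16 - 4959}{13899 - 4840} = \left(\left(13 + \left(-86\right)^{2} - -4902\right) - 17721\right) + \frac{-16 - 4959}{13899 - 4840} = \left(\left(13 + 7396 + 4902\right) - 17721\right) - \frac{4975}{9059} = \left(12311 - 17721\right) - \frac{4975}{9059} = -5410 - \frac{4975}{9059} = - \frac{49014165}{9059}$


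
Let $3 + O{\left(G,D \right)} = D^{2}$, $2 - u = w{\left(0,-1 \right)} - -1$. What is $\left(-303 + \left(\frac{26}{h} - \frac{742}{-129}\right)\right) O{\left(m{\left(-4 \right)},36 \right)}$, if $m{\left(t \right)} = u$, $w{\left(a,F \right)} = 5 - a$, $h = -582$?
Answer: $- \frac{1603330344}{4171} \approx -3.844 \cdot 10^{5}$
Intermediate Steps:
$u = -4$ ($u = 2 - \left(\left(5 - 0\right) - -1\right) = 2 - \left(\left(5 + 0\right) + 1\right) = 2 - \left(5 + 1\right) = 2 - 6 = -4$)
$m{\left(t \right)} = -4$
$O{\left(G,D \right)} = -3 + D^{2}$
$\left(-303 + \left(\frac{26}{h} - \frac{742}{-129}\right)\right) O{\left(m{\left(-4 \right)},36 \right)} = \left(-303 + \left(\frac{26}{-582} - \frac{742}{-129}\right)\right) \left(-3 + 36^{2}\right) = \left(-303 + \left(26 \left(- \frac{1}{582}\right) - - \frac{742}{129}\right)\right) \left(-3 + 1296\right) = \left(-303 + \left(- \frac{13}{291} + \frac{742}{129}\right)\right) 1293 = \left(-303 + \frac{23805}{4171}\right) 1293 = \left(- \frac{1240008}{4171}\right) 1293 = - \frac{1603330344}{4171}$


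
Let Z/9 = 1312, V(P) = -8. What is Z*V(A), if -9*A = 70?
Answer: -94464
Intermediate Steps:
A = -70/9 (A = -⅑*70 = -70/9 ≈ -7.7778)
Z = 11808 (Z = 9*1312 = 11808)
Z*V(A) = 11808*(-8) = -94464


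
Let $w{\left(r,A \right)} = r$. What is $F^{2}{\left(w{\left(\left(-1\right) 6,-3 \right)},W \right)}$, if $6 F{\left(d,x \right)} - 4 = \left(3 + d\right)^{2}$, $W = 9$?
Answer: $\frac{169}{36} \approx 4.6944$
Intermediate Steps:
$F{\left(d,x \right)} = \frac{2}{3} + \frac{\left(3 + d\right)^{2}}{6}$
$F^{2}{\left(w{\left(\left(-1\right) 6,-3 \right)},W \right)} = \left(\frac{2}{3} + \frac{\left(3 - 6\right)^{2}}{6}\right)^{2} = \left(\frac{2}{3} + \frac{\left(-3\right)^{2}}{6}\right)^{2} = \left(\frac{2}{3} + \frac{1}{6} \cdot 9\right)^{2} = \left(\frac{2}{3} + \frac{3}{2}\right)^{2} = \left(\frac{13}{6}\right)^{2} = \frac{169}{36}$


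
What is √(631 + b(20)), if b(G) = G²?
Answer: √1031 ≈ 32.109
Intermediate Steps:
√(631 + b(20)) = √(631 + 20²) = √(631 + 400) = √1031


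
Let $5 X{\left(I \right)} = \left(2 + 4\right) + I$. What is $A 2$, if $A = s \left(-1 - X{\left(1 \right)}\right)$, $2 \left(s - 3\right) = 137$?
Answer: $- \frac{1716}{5} \approx -343.2$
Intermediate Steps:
$X{\left(I \right)} = \frac{6}{5} + \frac{I}{5}$ ($X{\left(I \right)} = \frac{\left(2 + 4\right) + I}{5} = \frac{6 + I}{5} = \frac{6}{5} + \frac{I}{5}$)
$s = \frac{143}{2}$ ($s = 3 + \frac{1}{2} \cdot 137 = 3 + \frac{137}{2} = \frac{143}{2} \approx 71.5$)
$A = - \frac{858}{5}$ ($A = \frac{143 \left(-1 - \left(\frac{6}{5} + \frac{1}{5} \cdot 1\right)\right)}{2} = \frac{143 \left(-1 - \left(\frac{6}{5} + \frac{1}{5}\right)\right)}{2} = \frac{143 \left(-1 - \frac{7}{5}\right)}{2} = \frac{143}{2} \left(- \frac{12}{5}\right) = - \frac{858}{5} \approx -171.6$)
$A 2 = \left(- \frac{858}{5}\right) 2 = - \frac{1716}{5}$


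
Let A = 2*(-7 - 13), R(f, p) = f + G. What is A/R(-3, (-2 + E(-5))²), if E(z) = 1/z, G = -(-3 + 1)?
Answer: 40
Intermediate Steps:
G = 2 (G = -1*(-2) = 2)
R(f, p) = 2 + f (R(f, p) = f + 2 = 2 + f)
A = -40 (A = 2*(-20) = -40)
A/R(-3, (-2 + E(-5))²) = -40/(2 - 3) = -40/(-1) = -40*(-1) = 40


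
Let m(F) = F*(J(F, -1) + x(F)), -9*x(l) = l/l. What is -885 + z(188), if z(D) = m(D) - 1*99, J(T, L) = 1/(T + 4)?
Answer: -144563/144 ≈ -1003.9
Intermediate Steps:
x(l) = -⅑ (x(l) = -l/(9*l) = -⅑*1 = -⅑)
J(T, L) = 1/(4 + T)
m(F) = F*(-⅑ + 1/(4 + F)) (m(F) = F*(1/(4 + F) - ⅑) = F*(-⅑ + 1/(4 + F)))
z(D) = -99 + D*(5 - D)/(9*(4 + D)) (z(D) = D*(5 - D)/(9*(4 + D)) - 1*99 = D*(5 - D)/(9*(4 + D)) - 99 = -99 + D*(5 - D)/(9*(4 + D)))
-885 + z(188) = -885 + (-3564 - 1*188² - 886*188)/(9*(4 + 188)) = -885 + (⅑)*(-3564 - 1*35344 - 166568)/192 = -885 + (⅑)*(1/192)*(-3564 - 35344 - 166568) = -885 + (⅑)*(1/192)*(-205476) = -885 - 17123/144 = -144563/144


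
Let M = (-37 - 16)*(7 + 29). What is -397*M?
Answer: 757476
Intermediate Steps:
M = -1908 (M = -53*36 = -1908)
-397*M = -397*(-1908) = 757476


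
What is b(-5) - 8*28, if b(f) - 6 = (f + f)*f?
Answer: -168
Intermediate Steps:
b(f) = 6 + 2*f² (b(f) = 6 + (f + f)*f = 6 + (2*f)*f = 6 + 2*f²)
b(-5) - 8*28 = (6 + 2*(-5)²) - 8*28 = (6 + 2*25) - 224 = (6 + 50) - 224 = 56 - 224 = -168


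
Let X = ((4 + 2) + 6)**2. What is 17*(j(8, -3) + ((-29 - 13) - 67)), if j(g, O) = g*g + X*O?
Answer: -8109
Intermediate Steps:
X = 144 (X = (6 + 6)**2 = 12**2 = 144)
j(g, O) = g**2 + 144*O (j(g, O) = g*g + 144*O = g**2 + 144*O)
17*(j(8, -3) + ((-29 - 13) - 67)) = 17*((8**2 + 144*(-3)) + ((-29 - 13) - 67)) = 17*((64 - 432) + (-42 - 67)) = 17*(-368 - 109) = 17*(-477) = -8109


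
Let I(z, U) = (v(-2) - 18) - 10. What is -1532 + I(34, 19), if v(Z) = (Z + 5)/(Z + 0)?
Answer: -3123/2 ≈ -1561.5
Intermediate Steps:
v(Z) = (5 + Z)/Z
I(z, U) = -59/2 (I(z, U) = ((5 - 2)/(-2) - 18) - 10 = (-1/2*3 - 18) - 10 = (-3/2 - 18) - 10 = -39/2 - 10 = -59/2)
-1532 + I(34, 19) = -1532 - 59/2 = -3123/2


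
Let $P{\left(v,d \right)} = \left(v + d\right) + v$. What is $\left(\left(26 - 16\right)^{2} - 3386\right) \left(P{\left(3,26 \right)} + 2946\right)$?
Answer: $-9785708$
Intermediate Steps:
$P{\left(v,d \right)} = d + 2 v$ ($P{\left(v,d \right)} = \left(d + v\right) + v = d + 2 v$)
$\left(\left(26 - 16\right)^{2} - 3386\right) \left(P{\left(3,26 \right)} + 2946\right) = \left(\left(26 - 16\right)^{2} - 3386\right) \left(\left(26 + 2 \cdot 3\right) + 2946\right) = \left(10^{2} - 3386\right) \left(\left(26 + 6\right) + 2946\right) = \left(100 - 3386\right) \left(32 + 2946\right) = \left(-3286\right) 2978 = -9785708$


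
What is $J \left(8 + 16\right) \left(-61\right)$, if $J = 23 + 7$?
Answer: $-43920$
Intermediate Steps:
$J = 30$
$J \left(8 + 16\right) \left(-61\right) = 30 \left(8 + 16\right) \left(-61\right) = 30 \cdot 24 \left(-61\right) = 720 \left(-61\right) = -43920$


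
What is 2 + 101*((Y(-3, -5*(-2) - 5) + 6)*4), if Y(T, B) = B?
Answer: 4446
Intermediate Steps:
2 + 101*((Y(-3, -5*(-2) - 5) + 6)*4) = 2 + 101*(((-5*(-2) - 5) + 6)*4) = 2 + 101*(((10 - 5) + 6)*4) = 2 + 101*((5 + 6)*4) = 2 + 101*(11*4) = 2 + 101*44 = 2 + 4444 = 4446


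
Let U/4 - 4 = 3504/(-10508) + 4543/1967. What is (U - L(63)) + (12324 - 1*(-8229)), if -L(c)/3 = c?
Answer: 15329120814/738187 ≈ 20766.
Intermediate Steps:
L(c) = -3*c
U = 17646060/738187 (U = 16 + 4*(3504/(-10508) + 4543/1967) = 16 + 4*(3504*(-1/10508) + 4543*(1/1967)) = 16 + 4*(-876/2627 + 649/281) = 16 + 4*(1458767/738187) = 16 + 5835068/738187 = 17646060/738187 ≈ 23.905)
(U - L(63)) + (12324 - 1*(-8229)) = (17646060/738187 - (-3)*63) + (12324 - 1*(-8229)) = (17646060/738187 - 1*(-189)) + (12324 + 8229) = (17646060/738187 + 189) + 20553 = 157163403/738187 + 20553 = 15329120814/738187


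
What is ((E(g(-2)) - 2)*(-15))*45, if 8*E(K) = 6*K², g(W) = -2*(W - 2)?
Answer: -31050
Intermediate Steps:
g(W) = 4 - 2*W (g(W) = -2*(-2 + W) = 4 - 2*W)
E(K) = 3*K²/4 (E(K) = (6*K²)/8 = 3*K²/4)
((E(g(-2)) - 2)*(-15))*45 = ((3*(4 - 2*(-2))²/4 - 2)*(-15))*45 = ((3*(4 + 4)²/4 - 2)*(-15))*45 = (((¾)*8² - 2)*(-15))*45 = (((¾)*64 - 2)*(-15))*45 = ((48 - 2)*(-15))*45 = (46*(-15))*45 = -690*45 = -31050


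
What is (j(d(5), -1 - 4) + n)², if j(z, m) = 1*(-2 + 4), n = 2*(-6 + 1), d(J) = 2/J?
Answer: 64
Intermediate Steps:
n = -10 (n = 2*(-5) = -10)
j(z, m) = 2 (j(z, m) = 1*2 = 2)
(j(d(5), -1 - 4) + n)² = (2 - 10)² = (-8)² = 64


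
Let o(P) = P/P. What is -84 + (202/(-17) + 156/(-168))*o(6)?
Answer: -23041/238 ≈ -96.811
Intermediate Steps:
o(P) = 1
-84 + (202/(-17) + 156/(-168))*o(6) = -84 + (202/(-17) + 156/(-168))*1 = -84 + (202*(-1/17) + 156*(-1/168))*1 = -84 + (-202/17 - 13/14)*1 = -84 - 3049/238*1 = -84 - 3049/238 = -23041/238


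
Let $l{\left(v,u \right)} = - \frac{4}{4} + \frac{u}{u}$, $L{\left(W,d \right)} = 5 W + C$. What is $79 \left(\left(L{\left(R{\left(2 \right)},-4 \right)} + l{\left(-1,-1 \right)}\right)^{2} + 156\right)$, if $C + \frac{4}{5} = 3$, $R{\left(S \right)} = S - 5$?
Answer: $\frac{631684}{25} \approx 25267.0$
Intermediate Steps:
$R{\left(S \right)} = -5 + S$
$C = \frac{11}{5}$ ($C = - \frac{4}{5} + 3 = \frac{11}{5} \approx 2.2$)
$L{\left(W,d \right)} = \frac{11}{5} + 5 W$ ($L{\left(W,d \right)} = 5 W + \frac{11}{5} = \frac{11}{5} + 5 W$)
$l{\left(v,u \right)} = 0$ ($l{\left(v,u \right)} = \left(-4\right) \frac{1}{4} + 1 = -1 + 1 = 0$)
$79 \left(\left(L{\left(R{\left(2 \right)},-4 \right)} + l{\left(-1,-1 \right)}\right)^{2} + 156\right) = 79 \left(\left(\left(\frac{11}{5} + 5 \left(-5 + 2\right)\right) + 0\right)^{2} + 156\right) = 79 \left(\left(\left(\frac{11}{5} + 5 \left(-3\right)\right) + 0\right)^{2} + 156\right) = 79 \left(\left(\left(\frac{11}{5} - 15\right) + 0\right)^{2} + 156\right) = 79 \left(\left(- \frac{64}{5} + 0\right)^{2} + 156\right) = 79 \left(\left(- \frac{64}{5}\right)^{2} + 156\right) = 79 \left(\frac{4096}{25} + 156\right) = 79 \cdot \frac{7996}{25} = \frac{631684}{25}$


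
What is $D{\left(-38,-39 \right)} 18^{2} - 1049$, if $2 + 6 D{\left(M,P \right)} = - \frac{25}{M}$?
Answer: $- \frac{21308}{19} \approx -1121.5$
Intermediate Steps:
$D{\left(M,P \right)} = - \frac{1}{3} - \frac{25}{6 M}$ ($D{\left(M,P \right)} = - \frac{1}{3} + \frac{\left(-25\right) \frac{1}{M}}{6} = - \frac{1}{3} - \frac{25}{6 M}$)
$D{\left(-38,-39 \right)} 18^{2} - 1049 = \frac{-25 - -76}{6 \left(-38\right)} 18^{2} - 1049 = \frac{1}{6} \left(- \frac{1}{38}\right) \left(-25 + 76\right) 324 - 1049 = \frac{1}{6} \left(- \frac{1}{38}\right) 51 \cdot 324 - 1049 = \left(- \frac{17}{76}\right) 324 - 1049 = - \frac{1377}{19} - 1049 = - \frac{21308}{19}$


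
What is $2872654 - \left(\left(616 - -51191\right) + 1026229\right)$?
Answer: $1794618$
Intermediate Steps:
$2872654 - \left(\left(616 - -51191\right) + 1026229\right) = 2872654 - \left(\left(616 + 51191\right) + 1026229\right) = 2872654 - \left(51807 + 1026229\right) = 2872654 - 1078036 = 1794618$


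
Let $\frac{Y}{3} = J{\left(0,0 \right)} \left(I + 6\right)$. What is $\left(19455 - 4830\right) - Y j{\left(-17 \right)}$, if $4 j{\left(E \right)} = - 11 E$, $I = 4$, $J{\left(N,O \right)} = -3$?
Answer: $\frac{37665}{2} \approx 18833.0$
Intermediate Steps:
$Y = -90$ ($Y = 3 \left(- 3 \left(4 + 6\right)\right) = 3 \left(\left(-3\right) 10\right) = 3 \left(-30\right) = -90$)
$j{\left(E \right)} = - \frac{11 E}{4}$ ($j{\left(E \right)} = \frac{\left(-11\right) E}{4} = - \frac{11 E}{4}$)
$\left(19455 - 4830\right) - Y j{\left(-17 \right)} = \left(19455 - 4830\right) - - 90 \left(\left(- \frac{11}{4}\right) \left(-17\right)\right) = \left(19455 - 4830\right) - \left(-90\right) \frac{187}{4} = 14625 - - \frac{8415}{2} = 14625 + \frac{8415}{2} = \frac{37665}{2}$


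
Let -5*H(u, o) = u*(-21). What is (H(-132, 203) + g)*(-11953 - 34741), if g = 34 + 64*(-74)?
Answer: 1227211708/5 ≈ 2.4544e+8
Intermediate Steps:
H(u, o) = 21*u/5 (H(u, o) = -u*(-21)/5 = -(-21)*u/5 = 21*u/5)
g = -4702 (g = 34 - 4736 = -4702)
(H(-132, 203) + g)*(-11953 - 34741) = ((21/5)*(-132) - 4702)*(-11953 - 34741) = (-2772/5 - 4702)*(-46694) = -26282/5*(-46694) = 1227211708/5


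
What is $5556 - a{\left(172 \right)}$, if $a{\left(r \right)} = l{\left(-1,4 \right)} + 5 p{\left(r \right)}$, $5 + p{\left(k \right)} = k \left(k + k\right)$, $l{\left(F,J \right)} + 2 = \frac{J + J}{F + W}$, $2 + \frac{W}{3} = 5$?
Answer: $-290258$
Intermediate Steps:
$W = 9$ ($W = -6 + 3 \cdot 5 = -6 + 15 = 9$)
$l{\left(F,J \right)} = -2 + \frac{2 J}{9 + F}$ ($l{\left(F,J \right)} = -2 + \frac{J + J}{F + 9} = -2 + \frac{2 J}{9 + F}$)
$p{\left(k \right)} = -5 + 2 k^{2}$ ($p{\left(k \right)} = -5 + k \left(k + k\right) = -5 + k 2 k = -5 + 2 k^{2}$)
$a{\left(r \right)} = -26 + 10 r^{2}$ ($a{\left(r \right)} = \frac{2 \left(-9 + 4 - -1\right)}{9 - 1} + 5 \left(-5 + 2 r^{2}\right) = \frac{2 \left(-9 + 4 + 1\right)}{8} + \left(-25 + 10 r^{2}\right) = 2 \cdot \frac{1}{8} \left(-4\right) + \left(-25 + 10 r^{2}\right) = -1 + \left(-25 + 10 r^{2}\right) = -26 + 10 r^{2}$)
$5556 - a{\left(172 \right)} = 5556 - \left(-26 + 10 \cdot 172^{2}\right) = 5556 - \left(-26 + 10 \cdot 29584\right) = 5556 - \left(-26 + 295840\right) = 5556 - 295814 = -290258$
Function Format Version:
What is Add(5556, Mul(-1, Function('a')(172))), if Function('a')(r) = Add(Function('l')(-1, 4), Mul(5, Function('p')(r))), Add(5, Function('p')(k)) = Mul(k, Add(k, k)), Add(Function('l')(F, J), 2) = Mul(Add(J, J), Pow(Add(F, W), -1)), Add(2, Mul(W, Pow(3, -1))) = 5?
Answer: -290258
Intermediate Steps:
W = 9 (W = Add(-6, Mul(3, 5)) = Add(-6, 15) = 9)
Function('l')(F, J) = Add(-2, Mul(2, J, Pow(Add(9, F), -1))) (Function('l')(F, J) = Add(-2, Mul(Add(J, J), Pow(Add(F, 9), -1))) = Add(-2, Mul(Mul(2, J), Pow(Add(9, F), -1))) = Add(-2, Mul(2, J, Pow(Add(9, F), -1))))
Function('p')(k) = Add(-5, Mul(2, Pow(k, 2))) (Function('p')(k) = Add(-5, Mul(k, Add(k, k))) = Add(-5, Mul(k, Mul(2, k))) = Add(-5, Mul(2, Pow(k, 2))))
Function('a')(r) = Add(-26, Mul(10, Pow(r, 2))) (Function('a')(r) = Add(Mul(2, Pow(Add(9, -1), -1), Add(-9, 4, Mul(-1, -1))), Mul(5, Add(-5, Mul(2, Pow(r, 2))))) = Add(Mul(2, Pow(8, -1), Add(-9, 4, 1)), Add(-25, Mul(10, Pow(r, 2)))) = Add(Mul(2, Rational(1, 8), -4), Add(-25, Mul(10, Pow(r, 2)))) = Add(-1, Add(-25, Mul(10, Pow(r, 2)))) = Add(-26, Mul(10, Pow(r, 2))))
Add(5556, Mul(-1, Function('a')(172))) = Add(5556, Mul(-1, Add(-26, Mul(10, Pow(172, 2))))) = Add(5556, Mul(-1, Add(-26, Mul(10, 29584)))) = Add(5556, Mul(-1, Add(-26, 295840))) = Add(5556, Mul(-1, 295814)) = Add(5556, -295814) = -290258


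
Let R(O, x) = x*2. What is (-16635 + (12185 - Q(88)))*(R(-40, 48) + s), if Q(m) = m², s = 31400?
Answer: -384062224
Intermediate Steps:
R(O, x) = 2*x
(-16635 + (12185 - Q(88)))*(R(-40, 48) + s) = (-16635 + (12185 - 1*88²))*(2*48 + 31400) = (-16635 + (12185 - 1*7744))*(96 + 31400) = (-16635 + (12185 - 7744))*31496 = (-16635 + 4441)*31496 = -12194*31496 = -384062224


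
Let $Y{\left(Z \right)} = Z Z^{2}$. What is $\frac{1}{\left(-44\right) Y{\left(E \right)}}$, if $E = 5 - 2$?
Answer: $- \frac{1}{1188} \approx -0.00084175$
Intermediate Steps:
$E = 3$
$Y{\left(Z \right)} = Z^{3}$
$\frac{1}{\left(-44\right) Y{\left(E \right)}} = \frac{1}{\left(-44\right) 3^{3}} = \frac{1}{\left(-44\right) 27} = \frac{1}{-1188} = - \frac{1}{1188}$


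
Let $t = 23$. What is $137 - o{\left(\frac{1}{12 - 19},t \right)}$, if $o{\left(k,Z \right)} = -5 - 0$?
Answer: $142$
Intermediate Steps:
$o{\left(k,Z \right)} = -5$ ($o{\left(k,Z \right)} = -5 + 0 = -5$)
$137 - o{\left(\frac{1}{12 - 19},t \right)} = 137 - -5 = 137 + 5 = 142$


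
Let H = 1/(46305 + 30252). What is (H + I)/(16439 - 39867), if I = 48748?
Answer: -3732000637/1793577396 ≈ -2.0808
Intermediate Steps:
H = 1/76557 ≈ 1.3062e-5
(H + I)/(16439 - 39867) = (1/76557 + 48748)/(16439 - 39867) = (3732000637/76557)/(-23428) = (3732000637/76557)*(-1/23428) = -3732000637/1793577396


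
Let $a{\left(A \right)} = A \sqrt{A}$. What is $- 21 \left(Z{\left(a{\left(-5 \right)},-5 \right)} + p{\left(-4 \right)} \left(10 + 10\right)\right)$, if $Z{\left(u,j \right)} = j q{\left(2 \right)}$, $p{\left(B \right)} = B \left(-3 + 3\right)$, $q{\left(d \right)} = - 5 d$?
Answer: $-1050$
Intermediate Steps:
$a{\left(A \right)} = A^{\frac{3}{2}}$
$p{\left(B \right)} = 0$ ($p{\left(B \right)} = B 0 = 0$)
$Z{\left(u,j \right)} = - 10 j$ ($Z{\left(u,j \right)} = j \left(\left(-5\right) 2\right) = j \left(-10\right) = - 10 j$)
$- 21 \left(Z{\left(a{\left(-5 \right)},-5 \right)} + p{\left(-4 \right)} \left(10 + 10\right)\right) = - 21 \left(\left(-10\right) \left(-5\right) + 0 \left(10 + 10\right)\right) = - 21 \left(50 + 0 \cdot 20\right) = - 21 \left(50 + 0\right) = \left(-21\right) 50 = -1050$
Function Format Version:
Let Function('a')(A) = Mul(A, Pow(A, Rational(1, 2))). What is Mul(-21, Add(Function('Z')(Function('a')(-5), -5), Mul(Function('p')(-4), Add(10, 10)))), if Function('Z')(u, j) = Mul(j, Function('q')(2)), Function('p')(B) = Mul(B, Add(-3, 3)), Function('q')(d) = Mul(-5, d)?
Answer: -1050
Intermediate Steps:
Function('a')(A) = Pow(A, Rational(3, 2))
Function('p')(B) = 0 (Function('p')(B) = Mul(B, 0) = 0)
Function('Z')(u, j) = Mul(-10, j) (Function('Z')(u, j) = Mul(j, Mul(-5, 2)) = Mul(j, -10) = Mul(-10, j))
Mul(-21, Add(Function('Z')(Function('a')(-5), -5), Mul(Function('p')(-4), Add(10, 10)))) = Mul(-21, Add(Mul(-10, -5), Mul(0, Add(10, 10)))) = Mul(-21, Add(50, Mul(0, 20))) = Mul(-21, Add(50, 0)) = Mul(-21, 50) = -1050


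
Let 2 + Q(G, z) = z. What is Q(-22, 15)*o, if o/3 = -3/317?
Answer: -117/317 ≈ -0.36909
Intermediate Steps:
Q(G, z) = -2 + z
o = -9/317 (o = 3*(-3/317) = -9/317 ≈ -0.028391)
Q(-22, 15)*o = (-2 + 15)*(-9/317) = 13*(-9/317) = -117/317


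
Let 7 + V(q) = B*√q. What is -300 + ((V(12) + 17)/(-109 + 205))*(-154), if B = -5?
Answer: -7585/24 + 385*√3/24 ≈ -288.26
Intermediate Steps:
V(q) = -7 - 5*√q
-300 + ((V(12) + 17)/(-109 + 205))*(-154) = -300 + (((-7 - 10*√3) + 17)/(-109 + 205))*(-154) = -300 + (((-7 - 10*√3) + 17)/96)*(-154) = -300 + (((-7 - 10*√3) + 17)*(1/96))*(-154) = -300 + ((10 - 10*√3)*(1/96))*(-154) = -300 + (5/48 - 5*√3/48)*(-154) = -300 + (-385/24 + 385*√3/24) = -7585/24 + 385*√3/24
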